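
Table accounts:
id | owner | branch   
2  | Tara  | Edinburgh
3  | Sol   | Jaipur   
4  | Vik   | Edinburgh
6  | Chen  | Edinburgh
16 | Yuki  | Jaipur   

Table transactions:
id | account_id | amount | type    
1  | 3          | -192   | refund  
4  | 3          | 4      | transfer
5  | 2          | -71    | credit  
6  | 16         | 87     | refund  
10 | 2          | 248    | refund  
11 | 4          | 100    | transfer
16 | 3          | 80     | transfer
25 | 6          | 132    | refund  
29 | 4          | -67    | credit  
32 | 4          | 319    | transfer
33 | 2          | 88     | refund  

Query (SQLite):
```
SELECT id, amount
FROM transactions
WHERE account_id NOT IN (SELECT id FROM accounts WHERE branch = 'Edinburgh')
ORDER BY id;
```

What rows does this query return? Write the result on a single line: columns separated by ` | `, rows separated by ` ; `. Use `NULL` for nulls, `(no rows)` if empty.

1 | -192 ; 4 | 4 ; 6 | 87 ; 16 | 80

Inner query: accounts.id where branch = 'Edinburgh'.
Outer: keep transactions rows whose account_id is not in that set.
Inner query → {2, 4, 6}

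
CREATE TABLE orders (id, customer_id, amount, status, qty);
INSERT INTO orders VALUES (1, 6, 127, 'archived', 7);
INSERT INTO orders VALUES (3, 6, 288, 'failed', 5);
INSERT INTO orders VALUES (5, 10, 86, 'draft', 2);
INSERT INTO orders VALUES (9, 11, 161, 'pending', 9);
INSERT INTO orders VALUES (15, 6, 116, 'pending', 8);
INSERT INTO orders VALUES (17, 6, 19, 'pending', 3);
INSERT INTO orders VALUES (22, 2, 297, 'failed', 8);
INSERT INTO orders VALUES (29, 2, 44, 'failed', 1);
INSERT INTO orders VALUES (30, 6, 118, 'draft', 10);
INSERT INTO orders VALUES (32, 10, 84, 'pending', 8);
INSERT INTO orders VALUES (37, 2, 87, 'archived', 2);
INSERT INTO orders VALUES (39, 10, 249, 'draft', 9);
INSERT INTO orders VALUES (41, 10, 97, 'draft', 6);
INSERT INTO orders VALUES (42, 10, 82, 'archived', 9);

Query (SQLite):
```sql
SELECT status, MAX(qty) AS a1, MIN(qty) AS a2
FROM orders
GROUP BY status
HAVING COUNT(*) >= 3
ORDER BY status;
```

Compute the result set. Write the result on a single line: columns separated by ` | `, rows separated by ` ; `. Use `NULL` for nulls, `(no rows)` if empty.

archived | 9 | 2 ; draft | 10 | 2 ; failed | 8 | 1 ; pending | 9 | 3

Group orders by status.
Per group compute: MAX(qty), MIN(qty).
HAVING: drop groups with fewer than 3 rows.
  archived: ids {1, 37, 42} → MAX(qty)=9, MIN(qty)=2
  draft: ids {5, 30, 39, 41} → MAX(qty)=10, MIN(qty)=2
  failed: ids {3, 22, 29} → MAX(qty)=8, MIN(qty)=1
  pending: ids {9, 15, 17, 32} → MAX(qty)=9, MIN(qty)=3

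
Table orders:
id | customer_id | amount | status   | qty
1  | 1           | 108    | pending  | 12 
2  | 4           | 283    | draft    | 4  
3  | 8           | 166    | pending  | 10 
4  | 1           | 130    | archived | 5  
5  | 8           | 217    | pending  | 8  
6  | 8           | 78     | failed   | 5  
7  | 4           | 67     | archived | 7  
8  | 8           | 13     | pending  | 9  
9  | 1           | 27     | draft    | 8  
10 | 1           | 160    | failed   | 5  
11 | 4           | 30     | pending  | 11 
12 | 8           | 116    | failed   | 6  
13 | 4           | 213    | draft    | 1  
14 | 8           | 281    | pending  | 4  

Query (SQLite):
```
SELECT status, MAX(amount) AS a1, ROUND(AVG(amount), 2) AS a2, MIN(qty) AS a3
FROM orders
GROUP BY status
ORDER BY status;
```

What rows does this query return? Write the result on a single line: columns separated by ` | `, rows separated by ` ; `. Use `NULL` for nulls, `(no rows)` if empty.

archived | 130 | 98.5 | 5 ; draft | 283 | 174.33 | 1 ; failed | 160 | 118 | 5 ; pending | 281 | 135.83 | 4

Group orders by status.
Per group compute: MAX(amount), ROUND(AVG(amount), 2), MIN(qty).
  archived: ids {4, 7} → MAX(amount)=130, ROUND(AVG(amount), 2)=98.5, MIN(qty)=5
  draft: ids {2, 9, 13} → MAX(amount)=283, ROUND(AVG(amount), 2)=174.33, MIN(qty)=1
  failed: ids {6, 10, 12} → MAX(amount)=160, ROUND(AVG(amount), 2)=118, MIN(qty)=5
  pending: ids {1, 3, 5, 8, 11, 14} → MAX(amount)=281, ROUND(AVG(amount), 2)=135.83, MIN(qty)=4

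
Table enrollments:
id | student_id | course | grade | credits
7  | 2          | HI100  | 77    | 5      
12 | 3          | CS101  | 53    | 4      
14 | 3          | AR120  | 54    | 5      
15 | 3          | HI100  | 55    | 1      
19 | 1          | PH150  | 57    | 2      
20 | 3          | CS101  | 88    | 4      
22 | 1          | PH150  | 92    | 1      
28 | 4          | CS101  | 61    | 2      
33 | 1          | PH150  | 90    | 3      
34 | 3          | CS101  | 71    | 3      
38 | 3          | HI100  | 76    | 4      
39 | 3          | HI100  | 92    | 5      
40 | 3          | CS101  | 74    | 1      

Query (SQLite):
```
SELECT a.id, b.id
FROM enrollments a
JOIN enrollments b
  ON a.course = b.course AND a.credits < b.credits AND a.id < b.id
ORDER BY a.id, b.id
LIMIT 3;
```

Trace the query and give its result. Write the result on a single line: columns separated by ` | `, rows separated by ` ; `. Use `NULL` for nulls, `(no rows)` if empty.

15 | 38 ; 15 | 39 ; 19 | 33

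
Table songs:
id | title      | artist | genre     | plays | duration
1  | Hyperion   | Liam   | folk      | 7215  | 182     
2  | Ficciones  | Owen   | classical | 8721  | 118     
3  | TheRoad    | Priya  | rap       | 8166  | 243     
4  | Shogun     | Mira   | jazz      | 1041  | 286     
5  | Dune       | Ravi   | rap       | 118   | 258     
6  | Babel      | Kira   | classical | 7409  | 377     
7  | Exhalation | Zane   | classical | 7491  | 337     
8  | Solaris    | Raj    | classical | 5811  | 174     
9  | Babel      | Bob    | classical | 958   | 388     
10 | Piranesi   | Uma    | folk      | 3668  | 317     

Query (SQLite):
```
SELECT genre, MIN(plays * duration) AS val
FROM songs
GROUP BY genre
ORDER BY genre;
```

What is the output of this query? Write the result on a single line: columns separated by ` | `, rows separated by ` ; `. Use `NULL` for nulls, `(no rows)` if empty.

classical | 371704 ; folk | 1162756 ; jazz | 297726 ; rap | 30444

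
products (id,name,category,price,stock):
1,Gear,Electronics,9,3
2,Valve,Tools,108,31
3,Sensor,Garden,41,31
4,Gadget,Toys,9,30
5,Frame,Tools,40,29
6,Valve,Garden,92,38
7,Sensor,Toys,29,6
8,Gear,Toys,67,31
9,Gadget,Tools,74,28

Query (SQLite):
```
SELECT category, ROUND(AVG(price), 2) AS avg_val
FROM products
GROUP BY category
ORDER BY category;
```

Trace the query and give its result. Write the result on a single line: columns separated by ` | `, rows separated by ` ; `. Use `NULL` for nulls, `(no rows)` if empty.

Electronics | 9 ; Garden | 66.5 ; Tools | 74 ; Toys | 35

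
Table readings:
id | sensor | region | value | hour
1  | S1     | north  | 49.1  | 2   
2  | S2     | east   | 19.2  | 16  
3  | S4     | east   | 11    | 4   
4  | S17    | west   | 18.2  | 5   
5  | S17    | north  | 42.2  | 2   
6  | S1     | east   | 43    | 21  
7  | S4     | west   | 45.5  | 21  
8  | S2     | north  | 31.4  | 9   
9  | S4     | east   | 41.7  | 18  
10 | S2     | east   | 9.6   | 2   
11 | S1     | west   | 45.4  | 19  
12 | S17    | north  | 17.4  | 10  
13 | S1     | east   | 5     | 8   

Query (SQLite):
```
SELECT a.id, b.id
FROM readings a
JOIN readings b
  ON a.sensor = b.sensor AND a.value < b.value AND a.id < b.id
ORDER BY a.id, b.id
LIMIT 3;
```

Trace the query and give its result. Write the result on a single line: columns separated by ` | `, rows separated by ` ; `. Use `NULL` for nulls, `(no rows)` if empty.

2 | 8 ; 3 | 7 ; 3 | 9

Pairs (a,b) with same sensor, a.value < b.value, a.id < b.id.
sensor groups: S1:{1,6,11,13} S17:{4,5,12} S2:{2,8,10} S4:{3,7,9}
Ordered by (a.id, b.id); first 3.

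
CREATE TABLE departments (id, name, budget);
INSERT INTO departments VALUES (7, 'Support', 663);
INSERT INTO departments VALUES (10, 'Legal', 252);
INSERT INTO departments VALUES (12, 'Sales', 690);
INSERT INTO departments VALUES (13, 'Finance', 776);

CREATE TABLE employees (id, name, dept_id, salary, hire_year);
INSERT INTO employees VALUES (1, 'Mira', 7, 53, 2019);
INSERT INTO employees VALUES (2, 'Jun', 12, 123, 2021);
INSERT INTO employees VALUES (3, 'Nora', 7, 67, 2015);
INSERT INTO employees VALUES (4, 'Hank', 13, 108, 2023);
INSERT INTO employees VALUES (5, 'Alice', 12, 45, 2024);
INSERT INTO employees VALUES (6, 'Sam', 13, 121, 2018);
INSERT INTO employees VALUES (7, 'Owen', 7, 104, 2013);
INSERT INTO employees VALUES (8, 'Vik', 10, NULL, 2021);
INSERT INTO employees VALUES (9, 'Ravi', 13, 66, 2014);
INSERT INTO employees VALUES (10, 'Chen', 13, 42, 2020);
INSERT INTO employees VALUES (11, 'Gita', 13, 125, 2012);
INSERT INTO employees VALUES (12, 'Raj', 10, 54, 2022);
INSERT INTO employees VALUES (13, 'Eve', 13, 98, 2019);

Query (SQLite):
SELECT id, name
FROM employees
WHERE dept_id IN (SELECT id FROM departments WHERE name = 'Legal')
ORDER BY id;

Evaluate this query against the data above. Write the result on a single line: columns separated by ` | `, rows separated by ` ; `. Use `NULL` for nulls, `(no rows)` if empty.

Inner query: departments.id where name = 'Legal'.
Outer: keep employees rows whose dept_id is in that set.
Inner query → {10}

8 | Vik ; 12 | Raj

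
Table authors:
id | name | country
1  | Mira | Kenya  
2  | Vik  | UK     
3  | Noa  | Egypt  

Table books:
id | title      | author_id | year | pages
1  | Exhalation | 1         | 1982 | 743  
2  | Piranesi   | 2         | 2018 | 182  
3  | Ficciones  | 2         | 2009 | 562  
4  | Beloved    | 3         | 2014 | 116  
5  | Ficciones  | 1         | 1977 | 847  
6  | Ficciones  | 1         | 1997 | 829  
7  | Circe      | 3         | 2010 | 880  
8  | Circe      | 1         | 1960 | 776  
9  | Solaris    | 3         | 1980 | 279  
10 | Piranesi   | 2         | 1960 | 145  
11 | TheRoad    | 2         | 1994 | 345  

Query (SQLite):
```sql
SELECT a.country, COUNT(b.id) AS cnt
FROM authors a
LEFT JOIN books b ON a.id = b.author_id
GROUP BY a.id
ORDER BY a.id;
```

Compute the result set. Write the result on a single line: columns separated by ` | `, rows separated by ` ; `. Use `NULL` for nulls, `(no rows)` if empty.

Kenya | 4 ; UK | 4 ; Egypt | 3

LEFT JOIN keeps every authors row; unmatched ones get NULL for books columns.
Group by authors.id and compute COUNT(b.id). COUNT(col) of an all-NULL group is 0.
  1: ids {1, 5, 6, 8} → COUNT(b.id)=4
  2: ids {2, 3, 10, 11} → COUNT(b.id)=4
  3: ids {4, 7, 9} → COUNT(b.id)=3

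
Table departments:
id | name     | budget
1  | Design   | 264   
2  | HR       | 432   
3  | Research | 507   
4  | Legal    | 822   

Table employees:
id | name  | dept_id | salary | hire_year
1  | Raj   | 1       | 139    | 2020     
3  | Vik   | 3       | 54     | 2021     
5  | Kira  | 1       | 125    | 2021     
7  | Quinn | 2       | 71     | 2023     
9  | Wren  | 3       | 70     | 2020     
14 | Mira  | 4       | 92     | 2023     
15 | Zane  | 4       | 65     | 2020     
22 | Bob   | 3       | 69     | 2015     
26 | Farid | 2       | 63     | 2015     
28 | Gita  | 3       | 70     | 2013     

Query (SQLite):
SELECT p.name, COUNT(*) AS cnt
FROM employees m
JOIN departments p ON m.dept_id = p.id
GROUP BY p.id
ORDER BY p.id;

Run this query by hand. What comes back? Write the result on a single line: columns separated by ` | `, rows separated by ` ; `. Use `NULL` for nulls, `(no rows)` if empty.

Join each employees row to its departments via dept_id.
Group joined rows by departments.id; compute COUNT(*) per group.
  1: ids {1, 5} → COUNT(*)=2
  2: ids {7, 26} → COUNT(*)=2
  3: ids {3, 9, 22, 28} → COUNT(*)=4
  4: ids {14, 15} → COUNT(*)=2

Design | 2 ; HR | 2 ; Research | 4 ; Legal | 2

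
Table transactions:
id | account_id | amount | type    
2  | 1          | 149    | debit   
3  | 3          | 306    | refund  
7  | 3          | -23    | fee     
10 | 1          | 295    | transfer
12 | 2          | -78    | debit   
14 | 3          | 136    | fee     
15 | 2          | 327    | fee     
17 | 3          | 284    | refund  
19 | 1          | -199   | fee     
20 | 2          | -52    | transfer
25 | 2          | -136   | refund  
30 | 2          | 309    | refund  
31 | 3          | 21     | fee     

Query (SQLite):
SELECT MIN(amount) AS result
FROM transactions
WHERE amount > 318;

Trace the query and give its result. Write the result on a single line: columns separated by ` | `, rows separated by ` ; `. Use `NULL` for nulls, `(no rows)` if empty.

Rows where amount > 318 → amount values: [327].
MIN of non-NULL values = 327.

327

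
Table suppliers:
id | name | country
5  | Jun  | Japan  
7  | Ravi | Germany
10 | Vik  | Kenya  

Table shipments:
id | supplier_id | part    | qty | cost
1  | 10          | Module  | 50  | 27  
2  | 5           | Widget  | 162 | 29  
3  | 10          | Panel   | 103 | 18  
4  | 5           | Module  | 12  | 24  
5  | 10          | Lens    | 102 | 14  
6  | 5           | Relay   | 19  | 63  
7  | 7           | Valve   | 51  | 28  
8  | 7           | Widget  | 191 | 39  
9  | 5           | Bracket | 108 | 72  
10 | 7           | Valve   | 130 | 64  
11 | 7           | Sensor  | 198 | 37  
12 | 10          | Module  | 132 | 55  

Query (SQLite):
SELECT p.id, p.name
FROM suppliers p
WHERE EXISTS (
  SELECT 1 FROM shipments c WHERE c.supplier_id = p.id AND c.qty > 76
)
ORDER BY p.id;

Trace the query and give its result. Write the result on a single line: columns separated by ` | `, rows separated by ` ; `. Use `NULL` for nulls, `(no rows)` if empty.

For each suppliers row, check whether any shipments with matching supplier_id has qty > 76.
Keep rows where that is true.

5 | Jun ; 7 | Ravi ; 10 | Vik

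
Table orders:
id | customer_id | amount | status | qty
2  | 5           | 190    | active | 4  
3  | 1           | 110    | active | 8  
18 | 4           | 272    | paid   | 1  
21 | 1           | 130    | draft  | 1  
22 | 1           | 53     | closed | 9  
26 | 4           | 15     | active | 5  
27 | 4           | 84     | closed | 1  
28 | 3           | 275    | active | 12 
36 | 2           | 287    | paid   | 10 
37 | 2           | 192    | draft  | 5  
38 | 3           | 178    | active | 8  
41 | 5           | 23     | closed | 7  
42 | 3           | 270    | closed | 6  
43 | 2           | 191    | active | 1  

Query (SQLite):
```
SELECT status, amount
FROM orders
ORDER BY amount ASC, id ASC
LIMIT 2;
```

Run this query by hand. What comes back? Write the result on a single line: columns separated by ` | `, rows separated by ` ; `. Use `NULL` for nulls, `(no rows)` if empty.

active | 15 ; closed | 23

Sort by amount asc, tiebreak id asc: (15, id=26), (23, id=41), (53, id=22), (84, id=27), (110, id=3) …. Take first 2.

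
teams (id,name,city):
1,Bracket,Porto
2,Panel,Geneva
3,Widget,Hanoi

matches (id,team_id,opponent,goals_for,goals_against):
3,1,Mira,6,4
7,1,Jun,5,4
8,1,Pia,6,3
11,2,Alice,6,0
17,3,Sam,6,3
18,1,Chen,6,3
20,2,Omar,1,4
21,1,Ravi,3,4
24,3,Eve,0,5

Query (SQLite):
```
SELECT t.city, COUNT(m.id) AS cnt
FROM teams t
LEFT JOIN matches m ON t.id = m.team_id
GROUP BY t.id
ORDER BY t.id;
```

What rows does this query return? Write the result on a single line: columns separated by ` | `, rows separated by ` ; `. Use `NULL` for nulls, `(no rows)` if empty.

Porto | 5 ; Geneva | 2 ; Hanoi | 2

LEFT JOIN keeps every teams row; unmatched ones get NULL for matches columns.
Group by teams.id and compute COUNT(m.id). COUNT(col) of an all-NULL group is 0.
  1: ids {3, 7, 8, 18, 21} → COUNT(m.id)=5
  2: ids {11, 20} → COUNT(m.id)=2
  3: ids {17, 24} → COUNT(m.id)=2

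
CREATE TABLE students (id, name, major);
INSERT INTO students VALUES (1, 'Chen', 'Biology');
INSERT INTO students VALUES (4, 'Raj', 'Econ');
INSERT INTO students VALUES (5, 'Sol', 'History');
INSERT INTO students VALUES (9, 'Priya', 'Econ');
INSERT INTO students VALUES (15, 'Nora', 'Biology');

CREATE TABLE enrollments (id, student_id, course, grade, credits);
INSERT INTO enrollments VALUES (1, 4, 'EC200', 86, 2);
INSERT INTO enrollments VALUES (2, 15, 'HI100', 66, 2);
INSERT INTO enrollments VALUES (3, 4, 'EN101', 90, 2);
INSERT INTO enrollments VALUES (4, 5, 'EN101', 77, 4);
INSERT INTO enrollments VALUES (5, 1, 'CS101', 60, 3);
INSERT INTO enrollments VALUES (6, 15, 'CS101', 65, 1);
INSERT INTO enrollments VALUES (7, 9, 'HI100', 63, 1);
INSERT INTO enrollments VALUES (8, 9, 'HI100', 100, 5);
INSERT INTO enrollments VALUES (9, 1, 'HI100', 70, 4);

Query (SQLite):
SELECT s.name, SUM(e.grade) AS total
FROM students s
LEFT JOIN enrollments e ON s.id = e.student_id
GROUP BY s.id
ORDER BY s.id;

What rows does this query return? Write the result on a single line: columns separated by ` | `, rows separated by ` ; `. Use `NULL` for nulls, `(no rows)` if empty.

LEFT JOIN keeps every students row; unmatched ones get NULL for enrollments columns.
Group by students.id and compute SUM(e.grade). SUM over an all-NULL group is NULL.
  1: ids {5, 9} → SUM(e.grade)=130
  4: ids {1, 3} → SUM(e.grade)=176
  5: ids {4} → SUM(e.grade)=77
  9: ids {7, 8} → SUM(e.grade)=163
  15: ids {2, 6} → SUM(e.grade)=131

Chen | 130 ; Raj | 176 ; Sol | 77 ; Priya | 163 ; Nora | 131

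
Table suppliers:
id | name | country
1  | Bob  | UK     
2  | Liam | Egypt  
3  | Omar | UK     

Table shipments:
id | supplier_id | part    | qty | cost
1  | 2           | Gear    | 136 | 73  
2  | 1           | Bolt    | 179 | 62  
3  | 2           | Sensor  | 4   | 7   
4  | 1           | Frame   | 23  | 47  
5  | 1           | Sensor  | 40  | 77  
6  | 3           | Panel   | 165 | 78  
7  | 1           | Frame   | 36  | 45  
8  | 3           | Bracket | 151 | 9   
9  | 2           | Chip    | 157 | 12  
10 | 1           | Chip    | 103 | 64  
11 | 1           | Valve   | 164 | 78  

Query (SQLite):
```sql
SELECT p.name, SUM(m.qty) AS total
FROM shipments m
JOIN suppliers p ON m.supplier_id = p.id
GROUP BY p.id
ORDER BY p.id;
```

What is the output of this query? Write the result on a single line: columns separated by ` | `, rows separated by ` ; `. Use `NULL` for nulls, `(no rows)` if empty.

Bob | 545 ; Liam | 297 ; Omar | 316

Join each shipments row to its suppliers via supplier_id.
Group joined rows by suppliers.id; compute SUM(m.qty) per group.
  1: ids {2, 4, 5, 7, 10, 11} → SUM(m.qty)=545
  2: ids {1, 3, 9} → SUM(m.qty)=297
  3: ids {6, 8} → SUM(m.qty)=316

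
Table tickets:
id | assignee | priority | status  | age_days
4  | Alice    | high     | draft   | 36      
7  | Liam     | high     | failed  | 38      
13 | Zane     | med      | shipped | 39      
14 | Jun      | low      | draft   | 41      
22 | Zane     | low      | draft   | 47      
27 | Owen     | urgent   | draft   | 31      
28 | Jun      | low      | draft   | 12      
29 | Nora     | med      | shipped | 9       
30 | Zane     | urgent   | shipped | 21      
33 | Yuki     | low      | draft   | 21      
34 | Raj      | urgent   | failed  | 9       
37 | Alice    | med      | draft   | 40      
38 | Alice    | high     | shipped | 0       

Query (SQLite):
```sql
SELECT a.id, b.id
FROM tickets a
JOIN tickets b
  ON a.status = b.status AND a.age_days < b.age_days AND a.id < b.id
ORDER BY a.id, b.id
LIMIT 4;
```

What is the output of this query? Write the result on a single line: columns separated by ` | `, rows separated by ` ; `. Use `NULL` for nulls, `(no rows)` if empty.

Pairs (a,b) with same status, a.age_days < b.age_days, a.id < b.id.
status groups: draft:{4,14,22,27,28,33,37} failed:{7,34} shipped:{13,29,30,38}
Ordered by (a.id, b.id); first 4.

4 | 14 ; 4 | 22 ; 4 | 37 ; 14 | 22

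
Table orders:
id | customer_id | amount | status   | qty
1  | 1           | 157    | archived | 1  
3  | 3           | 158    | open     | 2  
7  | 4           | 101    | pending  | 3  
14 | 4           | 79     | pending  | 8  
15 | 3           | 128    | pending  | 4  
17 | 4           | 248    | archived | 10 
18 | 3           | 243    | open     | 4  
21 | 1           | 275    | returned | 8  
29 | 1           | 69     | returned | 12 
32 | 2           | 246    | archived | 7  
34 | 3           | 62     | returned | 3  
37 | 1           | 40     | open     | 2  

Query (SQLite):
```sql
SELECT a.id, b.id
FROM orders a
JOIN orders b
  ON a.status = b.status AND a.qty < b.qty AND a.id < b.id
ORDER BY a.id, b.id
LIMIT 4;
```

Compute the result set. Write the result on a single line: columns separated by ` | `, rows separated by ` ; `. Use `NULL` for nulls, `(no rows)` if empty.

1 | 17 ; 1 | 32 ; 3 | 18 ; 7 | 14

Pairs (a,b) with same status, a.qty < b.qty, a.id < b.id.
status groups: archived:{1,17,32} open:{3,18,37} pending:{7,14,15} returned:{21,29,34}
Ordered by (a.id, b.id); first 4.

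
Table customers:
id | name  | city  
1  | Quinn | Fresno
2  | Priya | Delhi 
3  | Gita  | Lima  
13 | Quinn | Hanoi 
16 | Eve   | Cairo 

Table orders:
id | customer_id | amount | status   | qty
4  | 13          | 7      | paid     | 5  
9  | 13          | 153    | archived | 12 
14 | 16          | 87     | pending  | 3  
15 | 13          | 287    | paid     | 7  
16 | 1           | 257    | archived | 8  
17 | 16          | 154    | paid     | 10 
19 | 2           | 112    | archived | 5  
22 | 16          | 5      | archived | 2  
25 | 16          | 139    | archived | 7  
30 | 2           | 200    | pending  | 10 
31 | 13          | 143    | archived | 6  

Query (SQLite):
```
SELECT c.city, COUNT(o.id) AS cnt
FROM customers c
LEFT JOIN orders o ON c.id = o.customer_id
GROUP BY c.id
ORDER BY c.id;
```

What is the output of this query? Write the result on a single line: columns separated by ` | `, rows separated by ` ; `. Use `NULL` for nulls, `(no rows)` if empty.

LEFT JOIN keeps every customers row; unmatched ones get NULL for orders columns.
Group by customers.id and compute COUNT(o.id). COUNT(col) of an all-NULL group is 0.
  1: ids {16} → COUNT(o.id)=1
  2: ids {19, 30} → COUNT(o.id)=2
  3: ids {—} → COUNT(o.id)=0
  13: ids {4, 9, 15, 31} → COUNT(o.id)=4
  16: ids {14, 17, 22, 25} → COUNT(o.id)=4

Fresno | 1 ; Delhi | 2 ; Lima | 0 ; Hanoi | 4 ; Cairo | 4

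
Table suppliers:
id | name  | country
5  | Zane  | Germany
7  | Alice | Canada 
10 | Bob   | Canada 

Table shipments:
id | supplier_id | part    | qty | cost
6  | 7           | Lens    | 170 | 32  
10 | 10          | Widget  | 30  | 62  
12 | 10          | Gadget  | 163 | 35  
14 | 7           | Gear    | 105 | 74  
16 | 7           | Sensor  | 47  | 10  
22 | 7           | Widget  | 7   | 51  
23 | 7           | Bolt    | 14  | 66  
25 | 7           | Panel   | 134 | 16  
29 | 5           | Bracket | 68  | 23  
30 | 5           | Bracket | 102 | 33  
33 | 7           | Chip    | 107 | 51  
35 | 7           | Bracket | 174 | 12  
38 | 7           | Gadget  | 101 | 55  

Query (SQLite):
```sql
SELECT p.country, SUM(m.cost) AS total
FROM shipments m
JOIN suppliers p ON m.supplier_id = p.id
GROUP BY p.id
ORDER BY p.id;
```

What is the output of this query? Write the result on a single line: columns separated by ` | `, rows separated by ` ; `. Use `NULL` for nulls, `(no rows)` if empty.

Germany | 56 ; Canada | 367 ; Canada | 97

Join each shipments row to its suppliers via supplier_id.
Group joined rows by suppliers.id; compute SUM(m.cost) per group.
  5: ids {29, 30} → SUM(m.cost)=56
  7: ids {6, 14, 16, 22, 23, 25, 33, 35, 38} → SUM(m.cost)=367
  10: ids {10, 12} → SUM(m.cost)=97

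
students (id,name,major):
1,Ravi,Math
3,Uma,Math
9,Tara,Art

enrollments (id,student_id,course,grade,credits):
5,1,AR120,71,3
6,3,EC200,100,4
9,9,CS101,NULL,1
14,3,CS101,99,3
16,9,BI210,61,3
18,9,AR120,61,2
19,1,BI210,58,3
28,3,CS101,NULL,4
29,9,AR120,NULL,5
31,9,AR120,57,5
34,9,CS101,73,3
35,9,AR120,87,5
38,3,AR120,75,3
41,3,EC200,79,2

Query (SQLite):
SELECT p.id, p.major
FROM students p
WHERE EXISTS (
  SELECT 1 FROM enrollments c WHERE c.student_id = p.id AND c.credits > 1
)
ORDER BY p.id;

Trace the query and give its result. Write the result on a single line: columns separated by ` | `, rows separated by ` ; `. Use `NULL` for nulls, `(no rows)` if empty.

For each students row, check whether any enrollments with matching student_id has credits > 1.
Keep rows where that is true.

1 | Math ; 3 | Math ; 9 | Art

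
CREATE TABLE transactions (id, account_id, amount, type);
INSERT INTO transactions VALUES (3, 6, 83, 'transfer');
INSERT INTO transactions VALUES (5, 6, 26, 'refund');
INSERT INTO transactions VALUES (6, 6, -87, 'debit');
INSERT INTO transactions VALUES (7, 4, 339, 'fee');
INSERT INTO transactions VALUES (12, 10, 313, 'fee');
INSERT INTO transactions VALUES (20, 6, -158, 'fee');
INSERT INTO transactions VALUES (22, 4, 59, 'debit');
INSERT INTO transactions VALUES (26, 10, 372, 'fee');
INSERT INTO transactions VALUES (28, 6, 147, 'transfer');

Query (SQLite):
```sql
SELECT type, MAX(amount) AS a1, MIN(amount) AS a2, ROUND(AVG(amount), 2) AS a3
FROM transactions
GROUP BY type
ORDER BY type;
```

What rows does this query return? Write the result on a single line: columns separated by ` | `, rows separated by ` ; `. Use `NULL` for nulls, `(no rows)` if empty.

Group transactions by type.
Per group compute: MAX(amount), MIN(amount), ROUND(AVG(amount), 2).
  debit: ids {6, 22} → MAX(amount)=59, MIN(amount)=-87, ROUND(AVG(amount), 2)=-14
  fee: ids {7, 12, 20, 26} → MAX(amount)=372, MIN(amount)=-158, ROUND(AVG(amount), 2)=216.5
  refund: ids {5} → MAX(amount)=26, MIN(amount)=26, ROUND(AVG(amount), 2)=26
  transfer: ids {3, 28} → MAX(amount)=147, MIN(amount)=83, ROUND(AVG(amount), 2)=115

debit | 59 | -87 | -14 ; fee | 372 | -158 | 216.5 ; refund | 26 | 26 | 26 ; transfer | 147 | 83 | 115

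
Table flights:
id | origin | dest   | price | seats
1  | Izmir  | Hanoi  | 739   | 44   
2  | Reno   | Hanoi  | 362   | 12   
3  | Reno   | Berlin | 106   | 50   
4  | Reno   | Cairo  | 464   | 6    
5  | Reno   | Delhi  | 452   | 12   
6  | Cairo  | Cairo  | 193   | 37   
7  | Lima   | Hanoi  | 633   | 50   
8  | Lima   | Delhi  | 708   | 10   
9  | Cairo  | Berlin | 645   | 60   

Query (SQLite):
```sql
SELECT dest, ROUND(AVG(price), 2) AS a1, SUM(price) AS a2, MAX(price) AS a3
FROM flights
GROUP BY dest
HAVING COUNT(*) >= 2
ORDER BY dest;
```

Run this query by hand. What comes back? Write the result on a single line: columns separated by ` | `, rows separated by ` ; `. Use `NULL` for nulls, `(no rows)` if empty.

Group flights by dest.
Per group compute: ROUND(AVG(price), 2), SUM(price), MAX(price).
HAVING: drop groups with fewer than 2 rows.
  Berlin: ids {3, 9} → ROUND(AVG(price), 2)=375.5, SUM(price)=751, MAX(price)=645
  Cairo: ids {4, 6} → ROUND(AVG(price), 2)=328.5, SUM(price)=657, MAX(price)=464
  Delhi: ids {5, 8} → ROUND(AVG(price), 2)=580, SUM(price)=1160, MAX(price)=708
  Hanoi: ids {1, 2, 7} → ROUND(AVG(price), 2)=578, SUM(price)=1734, MAX(price)=739

Berlin | 375.5 | 751 | 645 ; Cairo | 328.5 | 657 | 464 ; Delhi | 580 | 1160 | 708 ; Hanoi | 578 | 1734 | 739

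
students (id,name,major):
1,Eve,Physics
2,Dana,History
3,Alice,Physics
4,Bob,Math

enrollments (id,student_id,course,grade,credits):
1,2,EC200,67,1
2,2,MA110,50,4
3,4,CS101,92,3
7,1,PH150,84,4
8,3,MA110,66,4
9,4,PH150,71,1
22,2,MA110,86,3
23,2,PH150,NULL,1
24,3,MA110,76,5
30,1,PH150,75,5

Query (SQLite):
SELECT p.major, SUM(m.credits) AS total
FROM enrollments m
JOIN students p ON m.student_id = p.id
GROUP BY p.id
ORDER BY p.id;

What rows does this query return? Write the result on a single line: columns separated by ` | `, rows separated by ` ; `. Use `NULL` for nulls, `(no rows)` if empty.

Join each enrollments row to its students via student_id.
Group joined rows by students.id; compute SUM(m.credits) per group.
  1: ids {7, 30} → SUM(m.credits)=9
  2: ids {1, 2, 22, 23} → SUM(m.credits)=9
  3: ids {8, 24} → SUM(m.credits)=9
  4: ids {3, 9} → SUM(m.credits)=4

Physics | 9 ; History | 9 ; Physics | 9 ; Math | 4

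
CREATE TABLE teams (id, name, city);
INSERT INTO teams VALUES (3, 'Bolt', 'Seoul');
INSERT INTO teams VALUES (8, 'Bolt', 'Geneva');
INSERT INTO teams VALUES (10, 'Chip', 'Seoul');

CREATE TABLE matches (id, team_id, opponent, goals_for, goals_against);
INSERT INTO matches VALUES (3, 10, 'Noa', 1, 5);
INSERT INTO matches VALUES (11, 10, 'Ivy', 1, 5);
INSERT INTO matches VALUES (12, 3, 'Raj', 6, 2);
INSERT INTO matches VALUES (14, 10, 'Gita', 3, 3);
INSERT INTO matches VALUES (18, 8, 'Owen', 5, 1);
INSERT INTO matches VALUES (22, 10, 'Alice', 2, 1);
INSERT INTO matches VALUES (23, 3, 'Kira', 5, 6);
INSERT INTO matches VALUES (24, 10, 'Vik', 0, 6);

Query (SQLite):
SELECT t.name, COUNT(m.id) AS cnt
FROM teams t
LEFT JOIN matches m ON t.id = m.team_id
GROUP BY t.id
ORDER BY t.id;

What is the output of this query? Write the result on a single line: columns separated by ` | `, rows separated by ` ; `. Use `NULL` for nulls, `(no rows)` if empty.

LEFT JOIN keeps every teams row; unmatched ones get NULL for matches columns.
Group by teams.id and compute COUNT(m.id). COUNT(col) of an all-NULL group is 0.
  3: ids {12, 23} → COUNT(m.id)=2
  8: ids {18} → COUNT(m.id)=1
  10: ids {3, 11, 14, 22, 24} → COUNT(m.id)=5

Bolt | 2 ; Bolt | 1 ; Chip | 5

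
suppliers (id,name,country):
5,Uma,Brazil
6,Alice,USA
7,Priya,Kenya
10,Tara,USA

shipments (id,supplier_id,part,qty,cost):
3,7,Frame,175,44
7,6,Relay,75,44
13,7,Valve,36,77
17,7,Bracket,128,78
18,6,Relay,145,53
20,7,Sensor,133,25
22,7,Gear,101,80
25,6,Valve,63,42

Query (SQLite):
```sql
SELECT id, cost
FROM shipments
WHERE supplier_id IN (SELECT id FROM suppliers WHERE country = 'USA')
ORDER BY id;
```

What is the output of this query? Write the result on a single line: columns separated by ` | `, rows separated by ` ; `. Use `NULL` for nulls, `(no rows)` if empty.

7 | 44 ; 18 | 53 ; 25 | 42

Inner query: suppliers.id where country = 'USA'.
Outer: keep shipments rows whose supplier_id is in that set.
Inner query → {6, 10}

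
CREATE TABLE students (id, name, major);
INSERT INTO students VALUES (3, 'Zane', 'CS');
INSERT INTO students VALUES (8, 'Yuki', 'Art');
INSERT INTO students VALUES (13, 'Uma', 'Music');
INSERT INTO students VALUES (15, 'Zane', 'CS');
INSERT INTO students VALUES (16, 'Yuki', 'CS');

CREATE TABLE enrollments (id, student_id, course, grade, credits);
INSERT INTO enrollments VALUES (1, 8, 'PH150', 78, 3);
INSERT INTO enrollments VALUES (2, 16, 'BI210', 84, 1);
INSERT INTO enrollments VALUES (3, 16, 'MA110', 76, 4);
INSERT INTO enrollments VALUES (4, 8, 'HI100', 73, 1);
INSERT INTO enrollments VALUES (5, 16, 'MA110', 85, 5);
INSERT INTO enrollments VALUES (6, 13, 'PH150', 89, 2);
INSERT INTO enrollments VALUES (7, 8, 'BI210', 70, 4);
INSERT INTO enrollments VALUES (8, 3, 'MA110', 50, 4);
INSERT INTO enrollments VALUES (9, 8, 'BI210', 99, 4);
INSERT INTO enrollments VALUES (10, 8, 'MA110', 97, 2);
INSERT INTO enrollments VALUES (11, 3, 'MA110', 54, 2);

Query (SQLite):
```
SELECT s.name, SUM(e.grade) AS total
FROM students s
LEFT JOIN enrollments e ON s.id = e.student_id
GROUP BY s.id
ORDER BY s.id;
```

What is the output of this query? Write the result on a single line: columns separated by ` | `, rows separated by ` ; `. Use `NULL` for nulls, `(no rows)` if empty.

LEFT JOIN keeps every students row; unmatched ones get NULL for enrollments columns.
Group by students.id and compute SUM(e.grade). SUM over an all-NULL group is NULL.
  3: ids {8, 11} → SUM(e.grade)=104
  8: ids {1, 4, 7, 9, 10} → SUM(e.grade)=417
  13: ids {6} → SUM(e.grade)=89
  15: ids {—} → SUM(e.grade)=NULL
  16: ids {2, 3, 5} → SUM(e.grade)=245

Zane | 104 ; Yuki | 417 ; Uma | 89 ; Zane | NULL ; Yuki | 245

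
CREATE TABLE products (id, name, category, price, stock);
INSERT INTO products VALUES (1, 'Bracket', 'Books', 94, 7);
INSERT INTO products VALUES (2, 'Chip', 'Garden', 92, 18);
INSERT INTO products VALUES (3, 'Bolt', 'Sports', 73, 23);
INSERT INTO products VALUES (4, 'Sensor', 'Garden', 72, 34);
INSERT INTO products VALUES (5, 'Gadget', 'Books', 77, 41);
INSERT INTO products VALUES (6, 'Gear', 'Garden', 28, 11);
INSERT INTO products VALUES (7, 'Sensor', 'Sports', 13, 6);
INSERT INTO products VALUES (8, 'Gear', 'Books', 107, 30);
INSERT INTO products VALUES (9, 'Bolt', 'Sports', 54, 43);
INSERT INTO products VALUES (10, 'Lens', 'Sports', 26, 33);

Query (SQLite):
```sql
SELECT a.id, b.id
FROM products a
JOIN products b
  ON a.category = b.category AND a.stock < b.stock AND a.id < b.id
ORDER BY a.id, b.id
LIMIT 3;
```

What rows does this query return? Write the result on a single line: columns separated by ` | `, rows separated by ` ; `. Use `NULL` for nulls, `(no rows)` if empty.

1 | 5 ; 1 | 8 ; 2 | 4

Pairs (a,b) with same category, a.stock < b.stock, a.id < b.id.
category groups: Books:{1,5,8} Garden:{2,4,6} Sports:{3,7,9,10}
Ordered by (a.id, b.id); first 3.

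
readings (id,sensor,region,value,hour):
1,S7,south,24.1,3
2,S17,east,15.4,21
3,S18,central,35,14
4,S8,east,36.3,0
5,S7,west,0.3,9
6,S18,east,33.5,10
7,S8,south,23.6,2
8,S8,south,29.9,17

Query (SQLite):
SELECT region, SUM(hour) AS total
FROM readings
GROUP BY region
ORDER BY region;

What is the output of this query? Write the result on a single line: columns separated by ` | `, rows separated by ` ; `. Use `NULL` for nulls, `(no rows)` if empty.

Partition readings by region; compute SUM(hour) within each group.
  central: ids {3} → SUM(hour)=14
  east: ids {2, 4, 6} → SUM(hour)=31
  south: ids {1, 7, 8} → SUM(hour)=22
  west: ids {5} → SUM(hour)=9

central | 14 ; east | 31 ; south | 22 ; west | 9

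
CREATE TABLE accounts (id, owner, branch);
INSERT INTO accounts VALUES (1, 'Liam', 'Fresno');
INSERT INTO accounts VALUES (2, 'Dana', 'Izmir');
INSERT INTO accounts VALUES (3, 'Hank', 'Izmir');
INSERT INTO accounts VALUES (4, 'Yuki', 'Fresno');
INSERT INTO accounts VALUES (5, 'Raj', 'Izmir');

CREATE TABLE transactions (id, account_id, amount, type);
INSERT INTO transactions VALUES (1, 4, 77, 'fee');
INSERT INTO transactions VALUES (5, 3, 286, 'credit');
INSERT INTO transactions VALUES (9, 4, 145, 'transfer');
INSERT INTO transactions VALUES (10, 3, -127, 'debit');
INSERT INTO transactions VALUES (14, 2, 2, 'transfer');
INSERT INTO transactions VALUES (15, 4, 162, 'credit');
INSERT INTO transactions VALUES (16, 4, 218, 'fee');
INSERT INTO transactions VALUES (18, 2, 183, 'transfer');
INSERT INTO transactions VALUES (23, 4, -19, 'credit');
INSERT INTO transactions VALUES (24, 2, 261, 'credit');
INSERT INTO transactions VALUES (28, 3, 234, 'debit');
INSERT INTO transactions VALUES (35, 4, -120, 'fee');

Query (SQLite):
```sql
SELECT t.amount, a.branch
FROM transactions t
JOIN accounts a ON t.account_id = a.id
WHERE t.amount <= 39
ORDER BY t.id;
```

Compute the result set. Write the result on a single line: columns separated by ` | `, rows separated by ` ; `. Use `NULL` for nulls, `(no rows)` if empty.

-127 | Izmir ; 2 | Izmir ; -19 | Fresno ; -120 | Fresno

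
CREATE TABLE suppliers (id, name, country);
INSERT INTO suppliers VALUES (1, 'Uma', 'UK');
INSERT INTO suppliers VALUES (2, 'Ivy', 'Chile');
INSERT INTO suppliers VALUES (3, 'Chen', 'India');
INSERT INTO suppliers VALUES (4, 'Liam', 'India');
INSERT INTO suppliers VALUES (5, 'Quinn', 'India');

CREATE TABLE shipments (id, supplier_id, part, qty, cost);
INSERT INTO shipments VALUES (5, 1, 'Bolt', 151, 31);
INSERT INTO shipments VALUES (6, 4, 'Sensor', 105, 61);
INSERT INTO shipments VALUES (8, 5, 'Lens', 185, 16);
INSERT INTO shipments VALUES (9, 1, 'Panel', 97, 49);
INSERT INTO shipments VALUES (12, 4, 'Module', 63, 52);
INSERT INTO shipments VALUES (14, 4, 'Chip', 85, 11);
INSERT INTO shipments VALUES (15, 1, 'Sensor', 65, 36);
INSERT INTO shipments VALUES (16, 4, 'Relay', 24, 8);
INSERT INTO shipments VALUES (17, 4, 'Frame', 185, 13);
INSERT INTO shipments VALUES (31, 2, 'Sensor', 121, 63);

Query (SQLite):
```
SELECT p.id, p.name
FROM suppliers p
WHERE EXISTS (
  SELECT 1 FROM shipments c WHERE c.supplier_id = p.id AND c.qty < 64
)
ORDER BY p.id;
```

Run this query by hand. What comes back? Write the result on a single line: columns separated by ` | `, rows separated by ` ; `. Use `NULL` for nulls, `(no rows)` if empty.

For each suppliers row, check whether any shipments with matching supplier_id has qty < 64.
Keep rows where that is true.

4 | Liam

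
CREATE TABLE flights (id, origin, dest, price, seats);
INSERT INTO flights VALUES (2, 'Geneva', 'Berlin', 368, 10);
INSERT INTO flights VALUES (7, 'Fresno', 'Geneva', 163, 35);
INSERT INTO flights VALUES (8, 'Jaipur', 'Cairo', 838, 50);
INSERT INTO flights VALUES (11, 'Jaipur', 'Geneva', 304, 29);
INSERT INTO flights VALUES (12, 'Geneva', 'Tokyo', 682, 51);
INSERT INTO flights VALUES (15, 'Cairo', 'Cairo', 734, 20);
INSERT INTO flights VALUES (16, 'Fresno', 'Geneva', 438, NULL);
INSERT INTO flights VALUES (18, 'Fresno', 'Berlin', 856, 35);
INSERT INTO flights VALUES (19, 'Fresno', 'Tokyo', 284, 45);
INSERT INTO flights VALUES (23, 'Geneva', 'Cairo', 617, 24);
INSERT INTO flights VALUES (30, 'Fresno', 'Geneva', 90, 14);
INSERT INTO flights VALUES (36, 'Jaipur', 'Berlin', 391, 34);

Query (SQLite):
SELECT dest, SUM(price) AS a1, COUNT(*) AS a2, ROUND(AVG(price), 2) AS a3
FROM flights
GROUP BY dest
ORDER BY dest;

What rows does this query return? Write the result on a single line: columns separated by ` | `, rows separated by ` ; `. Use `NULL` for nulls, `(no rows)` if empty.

Group flights by dest.
Per group compute: SUM(price), COUNT(*), ROUND(AVG(price), 2).
  Berlin: ids {2, 18, 36} → SUM(price)=1615, COUNT(*)=3, ROUND(AVG(price), 2)=538.33
  Cairo: ids {8, 15, 23} → SUM(price)=2189, COUNT(*)=3, ROUND(AVG(price), 2)=729.67
  Geneva: ids {7, 11, 16, 30} → SUM(price)=995, COUNT(*)=4, ROUND(AVG(price), 2)=248.75
  Tokyo: ids {12, 19} → SUM(price)=966, COUNT(*)=2, ROUND(AVG(price), 2)=483

Berlin | 1615 | 3 | 538.33 ; Cairo | 2189 | 3 | 729.67 ; Geneva | 995 | 4 | 248.75 ; Tokyo | 966 | 2 | 483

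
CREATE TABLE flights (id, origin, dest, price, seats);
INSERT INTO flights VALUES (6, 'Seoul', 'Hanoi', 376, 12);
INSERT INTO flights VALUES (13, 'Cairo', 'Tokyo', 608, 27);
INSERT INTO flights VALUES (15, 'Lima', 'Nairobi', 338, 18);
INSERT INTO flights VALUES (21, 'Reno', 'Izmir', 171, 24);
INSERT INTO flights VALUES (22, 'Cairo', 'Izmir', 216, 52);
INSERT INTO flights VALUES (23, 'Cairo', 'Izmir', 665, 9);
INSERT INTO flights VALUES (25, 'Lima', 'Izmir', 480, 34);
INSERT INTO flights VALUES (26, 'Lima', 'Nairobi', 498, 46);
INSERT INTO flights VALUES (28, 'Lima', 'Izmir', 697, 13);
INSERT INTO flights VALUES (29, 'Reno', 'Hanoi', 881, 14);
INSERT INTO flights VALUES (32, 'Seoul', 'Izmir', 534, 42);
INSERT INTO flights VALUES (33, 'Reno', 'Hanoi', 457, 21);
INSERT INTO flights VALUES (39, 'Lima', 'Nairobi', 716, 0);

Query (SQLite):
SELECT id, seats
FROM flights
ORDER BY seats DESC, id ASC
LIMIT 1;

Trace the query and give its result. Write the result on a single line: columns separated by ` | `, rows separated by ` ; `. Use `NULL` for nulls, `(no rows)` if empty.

Sort by seats desc, tiebreak id asc: (52, id=22), (46, id=26), (42, id=32), (34, id=25) …. Take first 1.

22 | 52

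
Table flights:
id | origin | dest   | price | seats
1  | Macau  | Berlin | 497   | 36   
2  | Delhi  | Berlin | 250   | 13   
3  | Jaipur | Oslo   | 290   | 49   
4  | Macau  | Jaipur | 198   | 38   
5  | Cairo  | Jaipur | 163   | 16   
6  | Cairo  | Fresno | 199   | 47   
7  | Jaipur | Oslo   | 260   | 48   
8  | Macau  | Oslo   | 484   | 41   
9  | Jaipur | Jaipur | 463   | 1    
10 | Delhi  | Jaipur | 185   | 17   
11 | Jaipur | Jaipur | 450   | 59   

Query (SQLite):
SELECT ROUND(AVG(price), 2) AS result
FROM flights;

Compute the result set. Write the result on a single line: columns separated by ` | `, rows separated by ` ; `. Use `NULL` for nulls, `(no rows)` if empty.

312.64

All price values: [497, 250, 290, 198, 163, 199, 260, 484, 463, 185, 450].
AVG = 3439 / 11 (rounded to 2 dp).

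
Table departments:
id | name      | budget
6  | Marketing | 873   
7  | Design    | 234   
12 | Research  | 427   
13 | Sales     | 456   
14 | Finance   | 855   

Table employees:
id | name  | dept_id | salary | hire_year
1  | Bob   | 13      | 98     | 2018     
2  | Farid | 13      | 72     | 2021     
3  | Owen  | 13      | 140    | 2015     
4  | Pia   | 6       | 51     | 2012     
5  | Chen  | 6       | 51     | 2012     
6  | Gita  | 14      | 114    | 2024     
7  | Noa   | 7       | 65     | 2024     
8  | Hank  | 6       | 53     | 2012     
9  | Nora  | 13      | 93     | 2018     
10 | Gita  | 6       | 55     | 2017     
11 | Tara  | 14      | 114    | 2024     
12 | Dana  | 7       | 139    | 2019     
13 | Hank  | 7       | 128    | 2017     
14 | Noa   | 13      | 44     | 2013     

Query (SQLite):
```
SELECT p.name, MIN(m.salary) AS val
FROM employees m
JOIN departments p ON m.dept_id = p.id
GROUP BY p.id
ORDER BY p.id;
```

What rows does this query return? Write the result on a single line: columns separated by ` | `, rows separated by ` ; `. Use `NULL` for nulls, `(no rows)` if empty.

Marketing | 51 ; Design | 65 ; Sales | 44 ; Finance | 114

Join each employees row to its departments via dept_id.
Group joined rows by departments.id; compute MIN(m.salary) per group.
  6: ids {4, 5, 8, 10} → MIN(m.salary)=51
  7: ids {7, 12, 13} → MIN(m.salary)=65
  13: ids {1, 2, 3, 9, 14} → MIN(m.salary)=44
  14: ids {6, 11} → MIN(m.salary)=114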